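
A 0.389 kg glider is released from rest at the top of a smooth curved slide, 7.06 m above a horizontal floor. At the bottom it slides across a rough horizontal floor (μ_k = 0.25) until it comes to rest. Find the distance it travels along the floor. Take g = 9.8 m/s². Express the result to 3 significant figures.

Applying the work–energy principle:
At rest all PE has been dissipated by friction: mgh = μ_k m g d
d = h/μ_k = 7.06/0.25 = 28.24 m

d = 28.2 m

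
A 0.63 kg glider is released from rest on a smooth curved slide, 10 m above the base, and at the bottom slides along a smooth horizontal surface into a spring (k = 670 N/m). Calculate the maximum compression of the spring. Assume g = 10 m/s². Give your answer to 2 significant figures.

x = 0.43 m

Gravitational PE at the top equals spring PE at max compression: mgh = ½kx²
x = √(2mgh/k) = √(2 × 0.63 × 10 × 10 / 670) = 0.4337 m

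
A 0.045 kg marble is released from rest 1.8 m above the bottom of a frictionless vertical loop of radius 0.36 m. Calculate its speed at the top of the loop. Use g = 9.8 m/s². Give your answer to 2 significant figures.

Energy conservation: mgh = ½mv_top² + mg(2r)
v_top² = 2g(h − 2r) = 2(9.8)(1.8 − 0.7200) = 21.17
v_top = 4.601 m/s

v = 4.6 m/s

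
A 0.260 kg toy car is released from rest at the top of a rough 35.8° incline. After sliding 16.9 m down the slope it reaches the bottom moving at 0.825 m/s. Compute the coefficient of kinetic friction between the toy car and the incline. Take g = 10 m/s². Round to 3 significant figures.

μ_k = 0.719

The energy dissipated by friction is the PE lost minus the KE gained:
mgL sinθ = 25.703 J; ½mv² = 0.088481 J
W_f = 25.703 − 0.088481 = 25.61 J
μ_k = W_f/(mg cosθ · L) = 25.61/(2.109 × 16.9) = 0.7187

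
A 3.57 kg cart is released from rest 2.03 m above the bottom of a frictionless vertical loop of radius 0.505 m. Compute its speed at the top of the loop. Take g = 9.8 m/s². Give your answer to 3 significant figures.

v = 4.47 m/s

Energy conservation: mgh = ½mv_top² + mg(2r)
v_top² = 2g(h − 2r) = 2(9.8)(2.03 − 1.010) = 19.99
v_top = 4.471 m/s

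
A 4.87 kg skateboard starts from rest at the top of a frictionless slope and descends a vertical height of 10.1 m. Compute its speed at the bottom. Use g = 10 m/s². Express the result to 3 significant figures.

Mechanical energy is conserved (no friction): mgh = ½mv²
The mass cancels from both sides.
v = √(2gh) = √(2 × 10 × 10.1) = √202.00 = 14.21 m/s

v = 14.2 m/s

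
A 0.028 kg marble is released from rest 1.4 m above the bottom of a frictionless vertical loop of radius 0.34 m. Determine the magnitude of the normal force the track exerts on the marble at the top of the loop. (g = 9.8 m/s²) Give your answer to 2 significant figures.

N = 0.89 N

Energy from release to top (height 2r): mgh = ½mv_top² + mg(2r)
v_top² = 2g(h − 2r) = 2(9.8)(1.4 − 0.6800) = 14.112 m²/s²
At the top, both N and weight point toward the centre: N + mg = mv_top²/r
N = m(v_top²/r − g) = 0.028(14.112/0.34 − 9.8) = 0.8878 N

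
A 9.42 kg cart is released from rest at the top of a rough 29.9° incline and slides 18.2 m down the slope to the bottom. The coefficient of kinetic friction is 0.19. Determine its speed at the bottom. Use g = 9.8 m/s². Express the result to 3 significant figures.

Work–energy: mg(L sinθ) − μ_k(mg cosθ)L = ½mv²
mgh = mgL sinθ = (9.42)(9.8)(18.2)sin29.9° = 837.53 J
W_f = μ_k mg cosθ · L = (0.19)(9.42)(9.8)cos29.9°·18.2 = 276.7 J
½mv² = 837.53 − 276.7 = 560.80 J
v = √(2 × 560.80/9.42) = 10.91 m/s

v = 10.9 m/s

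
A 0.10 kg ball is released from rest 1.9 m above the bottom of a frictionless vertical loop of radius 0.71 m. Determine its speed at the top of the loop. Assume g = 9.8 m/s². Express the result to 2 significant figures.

Energy conservation: mgh = ½mv_top² + mg(2r)
v_top² = 2g(h − 2r) = 2(9.8)(1.9 − 1.420) = 9.408
v_top = 3.067 m/s

v = 3.1 m/s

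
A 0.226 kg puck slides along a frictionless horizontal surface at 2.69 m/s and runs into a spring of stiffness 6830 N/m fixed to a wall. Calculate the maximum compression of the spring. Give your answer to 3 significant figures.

Conservation of energy between contact and max compression: ½mv² = ½kx²
x = v√(m/k) = 2.69 × √(0.226/6830) = 0.01547 m

x = 0.0155 m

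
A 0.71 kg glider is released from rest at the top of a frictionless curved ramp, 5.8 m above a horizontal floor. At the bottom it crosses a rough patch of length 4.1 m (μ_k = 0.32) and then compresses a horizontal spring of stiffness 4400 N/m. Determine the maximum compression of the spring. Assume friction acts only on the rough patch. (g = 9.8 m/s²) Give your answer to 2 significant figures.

Initial energy: E₁ = mgh = (0.71)(9.8)(5.8) = 40.356 J
Friction removes W_f = μ_k mg d = (0.32)(0.71)(9.8)(4.1) = 9.129 J
Energy reaching the spring: E = 40.356 − 9.129 = 31.228 J
At max compression ½kx² = E ⇒ x = √(2E/k) = √(2 × 31.228/4400) = 0.1191 m

x = 0.12 m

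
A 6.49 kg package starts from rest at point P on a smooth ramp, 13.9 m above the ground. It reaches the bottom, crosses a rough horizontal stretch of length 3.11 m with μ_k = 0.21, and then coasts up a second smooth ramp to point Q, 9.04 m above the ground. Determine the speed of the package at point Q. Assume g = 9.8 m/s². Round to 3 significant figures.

Energy at P: mgh₁ = (6.49)(9.8)(13.9) = 884.07 J
Friction loss: W_f = μ_k mg d = 41.54 J
At Q: ½mv² + mgh₂ = mgh₁ − W_f
½mv² = 884.07 − 41.54 − 574.96 = 267.57 J
v = √(2 × 267.57/6.49) = 9.080 m/s

v = 9.08 m/s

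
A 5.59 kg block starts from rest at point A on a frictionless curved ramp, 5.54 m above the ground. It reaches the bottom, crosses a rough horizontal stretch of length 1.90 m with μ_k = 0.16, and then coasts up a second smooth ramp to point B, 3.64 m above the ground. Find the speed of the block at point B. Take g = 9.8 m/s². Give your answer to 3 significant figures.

v = 5.59 m/s

Energy at A: mgh₁ = (5.59)(9.8)(5.54) = 303.49 J
Friction loss: W_f = μ_k mg d = 16.65 J
At B: ½mv² + mgh₂ = mgh₁ − W_f
½mv² = 303.49 − 16.65 − 199.41 = 87.432 J
v = √(2 × 87.432/5.59) = 5.593 m/s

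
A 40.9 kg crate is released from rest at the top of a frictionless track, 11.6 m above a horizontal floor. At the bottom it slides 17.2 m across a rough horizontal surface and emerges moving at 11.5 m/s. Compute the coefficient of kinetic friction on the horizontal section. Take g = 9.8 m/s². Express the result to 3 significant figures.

Energy bookkeeping (friction removes W_f = μ_k N d):
mgh = ½mv² + μ_k m g d
mgh = 4649.5 J; ½mv² = 2704.5 J
W_f = 4649.5 − 2704.5 = 1945 J
μ_k = W_f/(mg·d) = 1945/(400.8 × 17.2) = 0.2821

μ_k = 0.282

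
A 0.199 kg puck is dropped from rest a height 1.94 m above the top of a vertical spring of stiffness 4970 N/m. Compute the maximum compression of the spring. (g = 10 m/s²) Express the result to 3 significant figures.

Let x be the compression. The total drop is H + x, and the puck is instantaneously at rest at max compression, so energy conservation gives:
mg(H + x) = ½kx²
½(4970)x² − (0.199)(10)x − (0.199)(10)(1.94) = 0
2485x² − 1.990x − 3.861 = 0
x = [1.990 + √(3.960 + 38374)]/(2 × 2485) = 0.03982 m

x = 0.0398 m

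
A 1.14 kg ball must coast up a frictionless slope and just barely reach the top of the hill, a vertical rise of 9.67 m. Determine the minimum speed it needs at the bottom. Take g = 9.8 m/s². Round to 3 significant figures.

v = 13.8 m/s

At the top it is momentarily at rest, so all KE converts to PE: ½mv² = mgh
v = √(2gh) = √(2 × 9.8 × 9.67) = 13.77 m/s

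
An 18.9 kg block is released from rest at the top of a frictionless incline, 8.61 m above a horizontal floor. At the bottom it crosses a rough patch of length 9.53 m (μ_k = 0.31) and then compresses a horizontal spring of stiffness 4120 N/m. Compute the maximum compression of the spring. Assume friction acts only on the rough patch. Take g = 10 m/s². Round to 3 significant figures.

Initial energy: E₁ = mgh = (18.9)(10)(8.61) = 1627.3 J
Friction removes W_f = μ_k mg d = (0.31)(18.9)(10)(9.53) = 558.4 J
Energy reaching the spring: E = 1627.3 − 558.4 = 1068.9 J
At max compression ½kx² = E ⇒ x = √(2E/k) = √(2 × 1068.9/4120) = 0.7203 m

x = 0.720 m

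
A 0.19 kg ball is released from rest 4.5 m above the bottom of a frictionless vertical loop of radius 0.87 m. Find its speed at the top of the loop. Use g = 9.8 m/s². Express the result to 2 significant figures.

v = 7.4 m/s

Energy conservation: mgh = ½mv_top² + mg(2r)
v_top² = 2g(h − 2r) = 2(9.8)(4.5 − 1.740) = 54.10
v_top = 7.355 m/s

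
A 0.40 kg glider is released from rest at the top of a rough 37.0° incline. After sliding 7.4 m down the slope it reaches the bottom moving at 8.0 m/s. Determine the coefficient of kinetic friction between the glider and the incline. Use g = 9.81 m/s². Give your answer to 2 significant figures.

μ_k = 0.20

The energy dissipated by friction is the PE lost minus the KE gained:
mgL sinθ = 17.475 J; ½mv² = 12.800 J
W_f = 17.475 − 12.800 = 4.675 J
μ_k = W_f/(mg cosθ · L) = 4.675/(3.134 × 7.4) = 0.2016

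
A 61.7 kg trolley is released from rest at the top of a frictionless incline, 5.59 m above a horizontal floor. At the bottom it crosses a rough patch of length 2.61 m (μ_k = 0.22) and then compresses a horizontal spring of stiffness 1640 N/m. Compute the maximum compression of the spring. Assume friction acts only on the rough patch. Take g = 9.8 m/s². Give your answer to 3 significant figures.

x = 1.92 m

Initial energy: E₁ = mgh = (61.7)(9.8)(5.59) = 3380.0 J
Friction removes W_f = μ_k mg d = (0.22)(61.7)(9.8)(2.61) = 347.2 J
Energy reaching the spring: E = 3380.0 − 347.2 = 3032.9 J
At max compression ½kx² = E ⇒ x = √(2E/k) = √(2 × 3032.9/1640) = 1.923 m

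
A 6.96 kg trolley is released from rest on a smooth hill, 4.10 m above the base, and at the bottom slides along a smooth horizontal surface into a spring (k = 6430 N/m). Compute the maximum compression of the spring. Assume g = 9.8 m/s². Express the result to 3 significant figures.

At max compression the trolley is momentarily at rest: mgh = ½kx²
x = √(2mgh/k) = √(2 × 6.96 × 9.8 × 4.10 / 6430) = 0.2949 m

x = 0.295 m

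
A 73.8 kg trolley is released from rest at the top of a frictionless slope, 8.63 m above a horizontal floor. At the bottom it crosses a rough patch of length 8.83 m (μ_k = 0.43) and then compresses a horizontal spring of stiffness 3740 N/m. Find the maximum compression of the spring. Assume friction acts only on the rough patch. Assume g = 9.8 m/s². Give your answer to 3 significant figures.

x = 1.37 m

Initial energy: E₁ = mgh = (73.8)(9.8)(8.63) = 6241.6 J
Friction removes W_f = μ_k mg d = (0.43)(73.8)(9.8)(8.83) = 2746 J
Energy reaching the spring: E = 6241.6 − 2746 = 3495.5 J
At max compression ½kx² = E ⇒ x = √(2E/k) = √(2 × 3495.5/3740) = 1.367 m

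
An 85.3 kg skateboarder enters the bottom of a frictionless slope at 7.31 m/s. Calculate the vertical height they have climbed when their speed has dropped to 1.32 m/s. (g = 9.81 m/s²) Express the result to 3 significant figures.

Energy balance between the two points: ½mv₁² = ½mv₂² + mgh
h = (v₁² − v₂²)/(2g) = (7.31² − 1.32²)/(2 × 9.81) = 2.635 m

h = 2.63 m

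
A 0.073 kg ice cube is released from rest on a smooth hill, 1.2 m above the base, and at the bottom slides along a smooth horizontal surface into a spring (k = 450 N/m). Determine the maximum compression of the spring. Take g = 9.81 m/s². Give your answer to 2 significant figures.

Energy conservation (no friction) from release to max compression: mgh = ½kx²
x = √(2mgh/k) = √(2 × 0.073 × 9.81 × 1.2 / 450) = 0.06180 m

x = 0.062 m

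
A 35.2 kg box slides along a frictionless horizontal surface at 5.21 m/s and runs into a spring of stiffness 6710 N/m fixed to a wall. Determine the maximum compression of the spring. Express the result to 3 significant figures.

x = 0.377 m

All KE is stored as spring PE at maximum compression: ½mv² = ½kx²
x = v√(m/k) = 5.21 × √(35.2/6710) = 0.3774 m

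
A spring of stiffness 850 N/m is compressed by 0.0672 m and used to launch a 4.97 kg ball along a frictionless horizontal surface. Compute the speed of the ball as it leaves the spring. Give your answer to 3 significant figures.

Spring PE converts entirely to kinetic energy: ½kx² = ½mv²
v = x√(k/m) = 0.0672 × √(850/4.97) = 0.8788 m/s

v = 0.879 m/s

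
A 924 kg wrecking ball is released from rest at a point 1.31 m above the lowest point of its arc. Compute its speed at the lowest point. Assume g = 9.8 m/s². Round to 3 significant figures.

Equating total energy at the two states: mgh = ½mv²
The mass cancels from both sides.
v = √(2gh) = √(2 × 9.8 × 1.31) = √25.676 = 5.067 m/s

v = 5.07 m/s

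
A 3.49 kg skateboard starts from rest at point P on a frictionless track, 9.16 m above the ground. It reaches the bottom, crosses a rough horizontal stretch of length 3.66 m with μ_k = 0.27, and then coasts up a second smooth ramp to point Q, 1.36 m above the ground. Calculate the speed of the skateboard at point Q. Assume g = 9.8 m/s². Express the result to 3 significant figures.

v = 11.6 m/s

Energy at P: mgh₁ = (3.49)(9.8)(9.16) = 313.29 J
Friction loss: W_f = μ_k mg d = 33.80 J
At Q: ½mv² + mgh₂ = mgh₁ − W_f
½mv² = 313.29 − 33.80 − 46.515 = 232.98 J
v = √(2 × 232.98/3.49) = 11.55 m/s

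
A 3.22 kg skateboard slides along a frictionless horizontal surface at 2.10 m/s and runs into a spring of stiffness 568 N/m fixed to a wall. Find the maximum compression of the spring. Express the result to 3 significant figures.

At max compression the skateboard is momentarily at rest: ½mv² = ½kx²
x = v√(m/k) = 2.10 × √(3.22/568) = 0.1581 m

x = 0.158 m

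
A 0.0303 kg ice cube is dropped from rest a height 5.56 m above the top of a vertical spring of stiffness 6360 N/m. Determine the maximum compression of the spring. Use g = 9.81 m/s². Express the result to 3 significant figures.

x = 0.0228 m

Take the reference level at the top of the uncompressed spring. At max compression the cube has fallen H + x and is momentarily at rest:
mg(H + x) = ½kx²
½(6360)x² − (0.0303)(9.81)x − (0.0303)(9.81)(5.56) = 0
3180x² − 0.2972x − 1.653 = 0
x = [0.2972 + √(0.08835 + 21022)]/(2 × 3180) = 0.02284 m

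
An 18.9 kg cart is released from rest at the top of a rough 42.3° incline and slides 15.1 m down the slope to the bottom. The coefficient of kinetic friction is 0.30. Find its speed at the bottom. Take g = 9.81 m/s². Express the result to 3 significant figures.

v = 11.6 m/s

Energy: mgh = ½mv² + W_f, with h = L sinθ and W_f = μ_k (mg cosθ) L
mgh = mgL sinθ = (18.9)(9.81)(15.1)sin42.3° = 1884.2 J
W_f = μ_k mg cosθ · L = (0.30)(18.9)(9.81)cos42.3°·15.1 = 621.2 J
½mv² = 1884.2 − 621.2 = 1263.0 J
v = √(2 × 1263.0/18.9) = 11.56 m/s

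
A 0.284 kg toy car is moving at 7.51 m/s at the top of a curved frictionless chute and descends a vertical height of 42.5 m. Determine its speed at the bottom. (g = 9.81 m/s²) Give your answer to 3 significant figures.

Energy conservation between the two points: ½mv₀² + mgh = ½mv²
The mass cancels from both sides.
v² = v₀² + 2gh = (7.51)² + 2(9.81)(42.5) = 890.25
v = √890.25 = 29.84 m/s

v = 29.8 m/s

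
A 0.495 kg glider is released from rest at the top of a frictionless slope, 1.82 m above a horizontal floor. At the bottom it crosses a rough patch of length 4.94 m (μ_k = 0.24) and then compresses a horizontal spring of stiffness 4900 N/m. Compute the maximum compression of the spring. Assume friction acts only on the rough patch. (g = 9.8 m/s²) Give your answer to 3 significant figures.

x = 0.0354 m

Initial energy: E₁ = mgh = (0.495)(9.8)(1.82) = 8.8288 J
Friction removes W_f = μ_k mg d = (0.24)(0.495)(9.8)(4.94) = 5.751 J
Energy reaching the spring: E = 8.8288 − 5.751 = 3.0775 J
At max compression ½kx² = E ⇒ x = √(2E/k) = √(2 × 3.0775/4900) = 0.03544 m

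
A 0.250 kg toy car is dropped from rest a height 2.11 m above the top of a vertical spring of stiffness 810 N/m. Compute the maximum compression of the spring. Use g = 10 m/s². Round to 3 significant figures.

Take the reference level at the top of the uncompressed spring. At max compression the car has fallen H + x and is momentarily at rest:
mg(H + x) = ½kx²
½(810)x² − (0.250)(10)x − (0.250)(10)(2.11) = 0
405.0x² − 2.500x − 5.275 = 0
x = [2.500 + √(6.250 + 8545.5)]/(2 × 405.0) = 0.1173 m

x = 0.117 m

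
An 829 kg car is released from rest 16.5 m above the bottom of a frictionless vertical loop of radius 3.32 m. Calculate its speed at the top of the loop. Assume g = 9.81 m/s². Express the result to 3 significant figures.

v = 13.9 m/s

Energy conservation: mgh = ½mv_top² + mg(2r)
v_top² = 2g(h − 2r) = 2(9.81)(16.5 − 6.640) = 193.5
v_top = 13.91 m/s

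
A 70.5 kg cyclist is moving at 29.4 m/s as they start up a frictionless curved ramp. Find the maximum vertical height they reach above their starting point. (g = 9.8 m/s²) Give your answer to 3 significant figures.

h = 44.1 m

By energy conservation, ½mv² = mgh
h = v²/(2g) = 29.4²/(2 × 9.8) = 44.10 m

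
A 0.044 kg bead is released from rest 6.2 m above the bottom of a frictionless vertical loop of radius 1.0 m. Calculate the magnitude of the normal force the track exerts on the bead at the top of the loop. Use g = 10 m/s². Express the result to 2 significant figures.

N = 3.3 N

Energy from release to top (height 2r): mgh = ½mv_top² + mg(2r)
v_top² = 2g(h − 2r) = 2(10)(6.2 − 2.000) = 84.000 m²/s²
At the top, both N and weight point toward the centre: N + mg = mv_top²/r
N = m(v_top²/r − g) = 0.044(84.000/1.0 − 10) = 3.256 N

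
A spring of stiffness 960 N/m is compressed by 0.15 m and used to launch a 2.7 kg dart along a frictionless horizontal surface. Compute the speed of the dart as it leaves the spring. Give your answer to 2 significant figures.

v = 2.8 m/s

Spring PE converts entirely to kinetic energy: ½kx² = ½mv²
v = x√(k/m) = 0.15 × √(960/2.7) = 2.828 m/s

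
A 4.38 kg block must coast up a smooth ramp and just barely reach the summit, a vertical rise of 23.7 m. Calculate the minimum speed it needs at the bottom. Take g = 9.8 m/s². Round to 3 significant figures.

At the top it is momentarily at rest, so all KE converts to PE: ½mv² = mgh
v = √(2gh) = √(2 × 9.8 × 23.7) = 21.55 m/s

v = 21.6 m/s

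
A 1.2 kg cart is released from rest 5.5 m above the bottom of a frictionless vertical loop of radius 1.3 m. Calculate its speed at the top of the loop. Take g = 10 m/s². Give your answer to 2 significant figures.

Energy conservation: mgh = ½mv_top² + mg(2r)
v_top² = 2g(h − 2r) = 2(10)(5.5 − 2.600) = 58.00
v_top = 7.616 m/s

v = 7.6 m/s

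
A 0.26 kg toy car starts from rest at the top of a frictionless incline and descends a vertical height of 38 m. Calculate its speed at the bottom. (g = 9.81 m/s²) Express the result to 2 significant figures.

Energy conservation between the two points: mgh = ½mv²
v = √(2gh) = √(2 × 9.81 × 38) = √745.56 = 27.30 m/s

v = 27 m/s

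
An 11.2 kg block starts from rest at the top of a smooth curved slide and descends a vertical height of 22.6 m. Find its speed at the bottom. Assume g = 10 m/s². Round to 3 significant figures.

Equating total energy at the two states: mgh = ½mv²
v = √(2gh) = √(2 × 10 × 22.6) = √452.00 = 21.26 m/s

v = 21.3 m/s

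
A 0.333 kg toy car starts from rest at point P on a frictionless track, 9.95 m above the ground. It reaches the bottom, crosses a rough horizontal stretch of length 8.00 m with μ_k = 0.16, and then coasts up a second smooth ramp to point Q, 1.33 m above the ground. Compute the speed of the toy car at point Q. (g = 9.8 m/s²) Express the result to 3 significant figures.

v = 12.0 m/s

Energy at P: mgh₁ = (0.333)(9.8)(9.95) = 32.471 J
Friction loss: W_f = μ_k mg d = 4.177 J
At Q: ½mv² + mgh₂ = mgh₁ − W_f
½mv² = 32.471 − 4.177 − 4.3403 = 23.953 J
v = √(2 × 23.953/0.333) = 11.99 m/s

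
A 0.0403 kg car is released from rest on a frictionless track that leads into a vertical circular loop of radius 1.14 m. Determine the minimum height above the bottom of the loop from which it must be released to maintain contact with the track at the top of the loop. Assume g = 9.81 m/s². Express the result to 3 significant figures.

At the top, for minimum speed gravity alone supplies the centripetal force: mg = mv_top²/r ⇒ v_top² = gr = 11.18 m²/s²
Energy conservation from release height h to the top (height 2r): mgh = ½mv_top² + mg(2r)
h = v_top²/(2g) + 2r = r/2 + 2r = 5r/2 = 2.850 m

h = 2.85 m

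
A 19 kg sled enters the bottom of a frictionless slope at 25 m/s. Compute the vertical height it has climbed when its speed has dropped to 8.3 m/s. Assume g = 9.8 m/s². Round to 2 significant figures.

h = 28 m

Conservation of energy: ½mv₁² = ½mv₂² + mgh
h = (v₁² − v₂²)/(2g) = (25² − 8.3²)/(2 × 9.8) = 28.37 m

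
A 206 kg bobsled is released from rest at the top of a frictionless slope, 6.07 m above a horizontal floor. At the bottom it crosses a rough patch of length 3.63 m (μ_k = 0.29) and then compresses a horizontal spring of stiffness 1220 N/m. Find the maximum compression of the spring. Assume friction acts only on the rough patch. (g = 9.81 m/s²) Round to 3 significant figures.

x = 4.08 m

Initial energy: E₁ = mgh = (206)(9.81)(6.07) = 12267 J
Friction removes W_f = μ_k mg d = (0.29)(206)(9.81)(3.63) = 2127 J
Energy reaching the spring: E = 12267 − 2127 = 10139 J
At max compression ½kx² = E ⇒ x = √(2E/k) = √(2 × 10139/1220) = 4.077 m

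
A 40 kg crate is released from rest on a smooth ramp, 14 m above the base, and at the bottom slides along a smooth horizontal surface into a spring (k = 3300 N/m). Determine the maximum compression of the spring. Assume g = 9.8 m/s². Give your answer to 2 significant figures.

x = 1.8 m

Gravitational PE at the top equals spring PE at max compression: mgh = ½kx²
x = √(2mgh/k) = √(2 × 40 × 9.8 × 14 / 3300) = 1.824 m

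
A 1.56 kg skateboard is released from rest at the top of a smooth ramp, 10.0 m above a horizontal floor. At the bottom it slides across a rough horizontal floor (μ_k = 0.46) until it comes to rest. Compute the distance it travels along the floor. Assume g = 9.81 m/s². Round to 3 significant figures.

Energy at the top = energy at the end + work done against friction:
At rest all PE has been dissipated by friction: mgh = μ_k m g d
d = h/μ_k = 10.0/0.46 = 21.74 m

d = 21.7 m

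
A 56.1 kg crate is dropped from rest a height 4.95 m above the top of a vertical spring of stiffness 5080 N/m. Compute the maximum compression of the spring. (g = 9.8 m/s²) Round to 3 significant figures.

Let x be the compression. The total drop is H + x, and the crate is instantaneously at rest at max compression, so energy conservation gives:
mg(H + x) = ½kx²
½(5080)x² − (56.1)(9.8)x − (56.1)(9.8)(4.95) = 0
2540x² − 549.8x − 2721 = 0
x = [549.8 + √(302258 + 2.7650e+07)]/(2 × 2540) = 1.149 m

x = 1.15 m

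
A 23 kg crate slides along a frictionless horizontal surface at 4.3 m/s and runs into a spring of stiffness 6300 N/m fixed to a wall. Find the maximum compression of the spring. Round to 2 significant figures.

At max compression the crate is momentarily at rest: ½mv² = ½kx²
x = v√(m/k) = 4.3 × √(23/6300) = 0.2598 m

x = 0.26 m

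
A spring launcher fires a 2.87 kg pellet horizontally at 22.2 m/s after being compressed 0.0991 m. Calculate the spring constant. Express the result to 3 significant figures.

k = 144000 N/m

Spring PE at full compression equals KE at release: ½kx² = ½mv²
k = mv²/x² = (2.87)(22.2)²/(0.0991)² = 144026 N/m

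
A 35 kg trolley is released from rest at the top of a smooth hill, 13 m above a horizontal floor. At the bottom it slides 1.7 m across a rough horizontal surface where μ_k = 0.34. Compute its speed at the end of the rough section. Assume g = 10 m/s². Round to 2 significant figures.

v = 16 m/s

Energy bookkeeping (friction removes W_f = μ_k N d):
mgh = ½mv² + μ_k m g d
W_f = μ_k mg d = (0.34)(35)(10)(1.7) = 202.3 J
½mv² = mgh − W_f = 4550.0 − 202.3 = 4347.7 J
v = √(2 × 4347.7/35) = 15.76 m/s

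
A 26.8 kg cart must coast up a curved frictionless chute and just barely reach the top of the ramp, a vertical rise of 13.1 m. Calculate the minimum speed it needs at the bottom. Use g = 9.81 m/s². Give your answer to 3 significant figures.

v = 16.0 m/s

At the top it is momentarily at rest, so all KE converts to PE: ½mv² = mgh
v = √(2gh) = √(2 × 9.81 × 13.1) = 16.03 m/s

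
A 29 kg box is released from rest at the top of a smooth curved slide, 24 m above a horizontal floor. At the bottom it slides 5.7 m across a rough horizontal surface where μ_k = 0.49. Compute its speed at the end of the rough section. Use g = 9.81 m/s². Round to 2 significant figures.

v = 20 m/s

Energy at the top = energy at the end + work done against friction:
mgh = ½mv² + μ_k m g d
W_f = μ_k mg d = (0.49)(29)(9.81)(5.7) = 794.6 J
½mv² = mgh − W_f = 6827.8 − 794.6 = 6033.2 J
v = √(2 × 6033.2/29) = 20.40 m/s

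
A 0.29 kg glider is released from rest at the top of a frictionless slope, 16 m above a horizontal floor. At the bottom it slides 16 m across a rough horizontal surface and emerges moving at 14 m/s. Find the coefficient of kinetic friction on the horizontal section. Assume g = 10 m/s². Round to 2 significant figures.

μ_k = 0.39

Energy bookkeeping (friction removes W_f = μ_k N d):
mgh = ½mv² + μ_k m g d
mgh = 46.400 J; ½mv² = 28.420 J
W_f = 46.400 − 28.420 = 17.98 J
μ_k = W_f/(mg·d) = 17.98/(2.900 × 16) = 0.3875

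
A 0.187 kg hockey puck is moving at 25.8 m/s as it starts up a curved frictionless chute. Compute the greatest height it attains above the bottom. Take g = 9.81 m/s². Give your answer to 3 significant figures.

h = 33.9 m

Setting KE at the bottom equal to PE gained: ½mv² = mgh
h = v²/(2g) = 25.8²/(2 × 9.81) = 33.93 m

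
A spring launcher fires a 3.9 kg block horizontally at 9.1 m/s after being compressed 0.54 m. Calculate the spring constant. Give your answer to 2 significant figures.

½kx² = ½mv²
k = mv²/x² = (3.9)(9.1)²/(0.54)² = 1108 N/m

k = 1100 N/m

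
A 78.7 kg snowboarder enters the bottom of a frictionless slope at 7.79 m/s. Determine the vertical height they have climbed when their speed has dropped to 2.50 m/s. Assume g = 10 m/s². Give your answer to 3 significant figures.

Conservation of energy: ½mv₁² = ½mv₂² + mgh
h = (v₁² − v₂²)/(2g) = (7.79² − 2.50²)/(2 × 10) = 2.722 m

h = 2.72 m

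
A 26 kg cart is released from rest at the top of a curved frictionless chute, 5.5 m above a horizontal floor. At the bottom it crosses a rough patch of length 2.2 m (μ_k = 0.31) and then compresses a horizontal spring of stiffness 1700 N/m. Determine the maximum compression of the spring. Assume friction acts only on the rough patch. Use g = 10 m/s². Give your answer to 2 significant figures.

Initial energy: E₁ = mgh = (26)(10)(5.5) = 1430.0 J
Friction removes W_f = μ_k mg d = (0.31)(26)(10)(2.2) = 177.3 J
Energy reaching the spring: E = 1430.0 − 177.3 = 1252.7 J
At max compression ½kx² = E ⇒ x = √(2E/k) = √(2 × 1252.7/1700) = 1.214 m

x = 1.2 m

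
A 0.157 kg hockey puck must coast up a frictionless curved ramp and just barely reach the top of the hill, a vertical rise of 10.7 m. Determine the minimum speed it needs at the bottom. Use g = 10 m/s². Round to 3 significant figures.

At the top it is momentarily at rest, so all KE converts to PE: ½mv² = mgh
v = √(2gh) = √(2 × 10 × 10.7) = 14.63 m/s

v = 14.6 m/s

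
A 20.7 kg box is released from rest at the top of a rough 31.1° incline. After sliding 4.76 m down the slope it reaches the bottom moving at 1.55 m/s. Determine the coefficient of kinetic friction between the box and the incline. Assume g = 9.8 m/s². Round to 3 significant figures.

Energy balance down the incline: mg L sinθ − ½mv² = μ_k (mg cosθ) L
mgL sinθ = 498.77 J; ½mv² = 24.866 J
W_f = 498.77 − 24.866 = 473.9 J
μ_k = W_f/(mg cosθ · L) = 473.9/(173.7 × 4.76) = 0.5732

μ_k = 0.573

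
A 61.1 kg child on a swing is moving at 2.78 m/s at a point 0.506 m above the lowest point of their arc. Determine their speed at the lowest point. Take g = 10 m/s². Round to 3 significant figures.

v = 4.22 m/s

Energy conservation between the two points: ½mv₀² + mgh = ½mv²
v² = v₀² + 2gh = (2.78)² + 2(10)(0.506) = 17.848
v = √17.848 = 4.225 m/s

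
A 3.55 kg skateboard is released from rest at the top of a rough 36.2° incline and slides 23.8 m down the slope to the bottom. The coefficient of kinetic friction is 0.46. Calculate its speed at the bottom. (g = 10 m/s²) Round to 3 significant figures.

Work–energy: mg(L sinθ) − μ_k(mg cosθ)L = ½mv²
mgh = mgL sinθ = (3.55)(10)(23.8)sin36.2° = 499.00 J
W_f = μ_k mg cosθ · L = (0.46)(3.55)(10)cos36.2°·23.8 = 313.6 J
½mv² = 499.00 − 313.6 = 185.37 J
v = √(2 × 185.37/3.55) = 10.22 m/s

v = 10.2 m/s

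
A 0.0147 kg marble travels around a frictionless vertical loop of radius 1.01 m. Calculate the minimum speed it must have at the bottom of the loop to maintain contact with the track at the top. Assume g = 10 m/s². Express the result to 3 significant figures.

At the top: mg = mv_top²/r ⇒ v_top² = gr = 10.10 m²/s²
Energy from bottom to top (height 2r): ½mv_bot² = ½mv_top² + mg(2r)
v_bot² = gr + 4gr = 5gr = 50.50
v_bot = √(5gr) = 7.106 m/s

v = 7.11 m/s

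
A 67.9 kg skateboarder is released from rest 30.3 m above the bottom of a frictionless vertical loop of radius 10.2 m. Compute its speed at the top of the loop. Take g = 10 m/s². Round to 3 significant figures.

Energy conservation: mgh = ½mv_top² + mg(2r)
v_top² = 2g(h − 2r) = 2(10)(30.3 − 20.40) = 198.0
v_top = 14.07 m/s

v = 14.1 m/s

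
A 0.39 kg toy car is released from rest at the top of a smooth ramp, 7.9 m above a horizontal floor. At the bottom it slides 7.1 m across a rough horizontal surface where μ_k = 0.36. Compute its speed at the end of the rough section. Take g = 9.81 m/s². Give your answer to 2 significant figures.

Energy bookkeeping (friction removes W_f = μ_k N d):
mgh = ½mv² + μ_k m g d
W_f = μ_k mg d = (0.36)(0.39)(9.81)(7.1) = 9.779 J
½mv² = mgh − W_f = 30.225 − 9.779 = 20.446 J
v = √(2 × 20.446/0.39) = 10.24 m/s

v = 10 m/s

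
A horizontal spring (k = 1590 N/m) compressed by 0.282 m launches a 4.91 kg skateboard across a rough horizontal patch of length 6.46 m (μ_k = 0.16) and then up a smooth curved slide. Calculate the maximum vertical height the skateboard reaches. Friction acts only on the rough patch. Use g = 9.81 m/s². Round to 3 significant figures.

Spring energy: E₀ = ½kx² = ½(1590)(0.282)² = 63.222 J
Friction: W_f = μ_k mg d = (0.16)(4.91)(9.81)(6.46) = 49.79 J
Energy at base of ramp: E = 63.222 − 49.79 = 13.436 J
At max height all remaining energy is PE: mgh = E ⇒ h = E/(mg) = 13.436/(4.91 × 9.81) = 0.2789 m

h = 0.279 m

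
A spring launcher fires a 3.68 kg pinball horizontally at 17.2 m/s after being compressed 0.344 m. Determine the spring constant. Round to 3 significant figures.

½kx² = ½mv²
k = mv²/x² = (3.68)(17.2)²/(0.344)² = 9200 N/m

k = 9200 N/m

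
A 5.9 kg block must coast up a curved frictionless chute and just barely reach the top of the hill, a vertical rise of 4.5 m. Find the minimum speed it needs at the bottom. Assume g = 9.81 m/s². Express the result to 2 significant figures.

v = 9.4 m/s

At the top it is momentarily at rest, so all KE converts to PE: ½mv² = mgh
v = √(2gh) = √(2 × 9.81 × 4.5) = 9.396 m/s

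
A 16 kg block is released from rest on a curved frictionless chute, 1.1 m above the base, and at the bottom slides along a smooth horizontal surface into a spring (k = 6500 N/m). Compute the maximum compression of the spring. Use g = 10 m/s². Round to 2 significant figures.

Gravitational PE at the top equals spring PE at max compression: mgh = ½kx²
x = √(2mgh/k) = √(2 × 16 × 10 × 1.1 / 6500) = 0.2327 m

x = 0.23 m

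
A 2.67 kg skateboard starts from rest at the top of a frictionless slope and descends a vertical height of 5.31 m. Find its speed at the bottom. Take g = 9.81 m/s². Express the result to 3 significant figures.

v = 10.2 m/s

Equating total energy at the two states: mgh = ½mv²
The mass cancels from both sides.
v = √(2gh) = √(2 × 9.81 × 5.31) = √104.18 = 10.21 m/s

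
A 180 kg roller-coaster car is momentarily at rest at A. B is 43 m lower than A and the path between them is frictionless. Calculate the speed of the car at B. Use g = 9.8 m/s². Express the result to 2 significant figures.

By conservation of mechanical energy, mgh = ½mv²
v = √(2gh) = √(2 × 9.8 × 43) = √842.80 = 29.03 m/s

v = 29 m/s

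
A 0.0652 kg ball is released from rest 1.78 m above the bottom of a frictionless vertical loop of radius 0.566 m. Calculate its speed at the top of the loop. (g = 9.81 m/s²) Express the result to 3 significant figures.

v = 3.57 m/s

Energy conservation: mgh = ½mv_top² + mg(2r)
v_top² = 2g(h − 2r) = 2(9.81)(1.78 − 1.132) = 12.71
v_top = 3.566 m/s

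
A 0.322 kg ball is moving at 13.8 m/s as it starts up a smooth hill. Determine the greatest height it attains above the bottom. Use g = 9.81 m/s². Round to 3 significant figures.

h = 9.71 m

By energy conservation, ½mv² = mgh
h = v²/(2g) = 13.8²/(2 × 9.81) = 9.706 m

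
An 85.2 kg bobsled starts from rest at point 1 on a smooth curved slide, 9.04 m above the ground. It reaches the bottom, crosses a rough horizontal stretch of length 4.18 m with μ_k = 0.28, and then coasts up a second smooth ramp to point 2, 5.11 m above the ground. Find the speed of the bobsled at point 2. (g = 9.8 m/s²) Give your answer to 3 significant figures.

v = 7.35 m/s

Energy at 1: mgh₁ = (85.2)(9.8)(9.04) = 7548.0 J
Friction loss: W_f = μ_k mg d = 977.2 J
At 2: ½mv² + mgh₂ = mgh₁ − W_f
½mv² = 7548.0 − 977.2 − 4266.6 = 2304.2 J
v = √(2 × 2304.2/85.2) = 7.354 m/s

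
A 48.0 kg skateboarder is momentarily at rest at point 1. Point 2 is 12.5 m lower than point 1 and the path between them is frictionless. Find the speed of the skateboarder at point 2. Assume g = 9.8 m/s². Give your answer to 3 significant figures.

v = 15.7 m/s

Equating total energy at the two states: mgh = ½mv²
v = √(2gh) = √(2 × 9.8 × 12.5) = √245.00 = 15.65 m/s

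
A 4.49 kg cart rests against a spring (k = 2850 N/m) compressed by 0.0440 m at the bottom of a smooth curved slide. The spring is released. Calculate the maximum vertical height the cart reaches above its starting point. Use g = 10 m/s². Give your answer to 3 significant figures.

h = 0.0614 m

All spring PE becomes gravitational PE at the highest point: ½kx² = mgh
h = kx²/(2mg) = (2850)(0.0440)²/(2 × 4.49 × 10) = 0.06144 m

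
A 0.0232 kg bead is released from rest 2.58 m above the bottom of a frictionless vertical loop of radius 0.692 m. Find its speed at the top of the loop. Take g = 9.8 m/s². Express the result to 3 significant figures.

Energy conservation: mgh = ½mv_top² + mg(2r)
v_top² = 2g(h − 2r) = 2(9.8)(2.58 − 1.384) = 23.44
v_top = 4.842 m/s

v = 4.84 m/s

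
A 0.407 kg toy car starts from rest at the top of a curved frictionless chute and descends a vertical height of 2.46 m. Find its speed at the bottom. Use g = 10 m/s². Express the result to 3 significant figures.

Equating total energy at the two states: mgh = ½mv²
v = √(2gh) = √(2 × 10 × 2.46) = √49.200 = 7.014 m/s

v = 7.01 m/s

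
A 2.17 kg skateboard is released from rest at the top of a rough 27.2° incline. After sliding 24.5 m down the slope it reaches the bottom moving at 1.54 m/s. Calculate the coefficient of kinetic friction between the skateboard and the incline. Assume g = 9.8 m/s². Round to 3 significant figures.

μ_k = 0.508

The energy dissipated by friction is the PE lost minus the KE gained:
mgL sinθ = 238.16 J; ½mv² = 2.5732 J
W_f = 238.16 − 2.5732 = 235.6 J
μ_k = W_f/(mg cosθ · L) = 235.6/(18.91 × 24.5) = 0.5084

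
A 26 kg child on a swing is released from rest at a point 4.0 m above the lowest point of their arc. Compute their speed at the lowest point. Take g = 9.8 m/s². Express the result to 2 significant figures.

v = 8.9 m/s

Mechanical energy is conserved (no friction): mgh = ½mv²
The mass cancels from both sides.
v = √(2gh) = √(2 × 9.8 × 4.0) = √78.400 = 8.854 m/s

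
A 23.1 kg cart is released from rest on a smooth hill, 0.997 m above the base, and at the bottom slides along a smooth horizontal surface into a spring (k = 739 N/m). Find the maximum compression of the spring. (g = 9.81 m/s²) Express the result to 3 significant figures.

At max compression the cart is momentarily at rest: mgh = ½kx²
x = √(2mgh/k) = √(2 × 23.1 × 9.81 × 0.997 / 739) = 0.7820 m

x = 0.782 m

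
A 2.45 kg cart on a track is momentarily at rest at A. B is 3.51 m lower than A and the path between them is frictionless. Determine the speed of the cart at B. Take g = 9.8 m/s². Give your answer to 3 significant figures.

Energy conservation between the two points: mgh = ½mv²
v = √(2gh) = √(2 × 9.8 × 3.51) = √68.796 = 8.294 m/s

v = 8.29 m/s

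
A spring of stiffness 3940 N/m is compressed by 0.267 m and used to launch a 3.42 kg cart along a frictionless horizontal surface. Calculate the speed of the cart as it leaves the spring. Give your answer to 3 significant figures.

v = 9.06 m/s

The cart leaves the spring when the spring is at natural length, so ½kx² = ½mv²
v = x√(k/m) = 0.267 × √(3940/3.42) = 9.062 m/s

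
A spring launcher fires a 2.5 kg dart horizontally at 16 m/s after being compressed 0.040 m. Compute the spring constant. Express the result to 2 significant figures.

Energy stored in the spring equals the launch KE: ½kx² = ½mv²
k = mv²/x² = (2.5)(16)²/(0.040)² = 400000 N/m

k = 400000 N/m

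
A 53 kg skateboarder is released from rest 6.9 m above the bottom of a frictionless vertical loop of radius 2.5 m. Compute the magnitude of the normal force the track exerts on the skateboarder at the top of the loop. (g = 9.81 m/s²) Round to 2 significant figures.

Energy from release to top (height 2r): mgh = ½mv_top² + mg(2r)
v_top² = 2g(h − 2r) = 2(9.81)(6.9 − 5.000) = 37.278 m²/s²
At the top, both N and weight point toward the centre: N + mg = mv_top²/r
N = m(v_top²/r − g) = 53(37.278/2.5 − 9.81) = 270.4 N

N = 270 N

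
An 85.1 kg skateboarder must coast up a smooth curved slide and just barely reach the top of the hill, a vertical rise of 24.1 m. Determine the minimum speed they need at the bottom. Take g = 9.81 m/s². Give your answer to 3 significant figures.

v = 21.7 m/s

At the top they are momentarily at rest, so all KE converts to PE: ½mv² = mgh
v = √(2gh) = √(2 × 9.81 × 24.1) = 21.74 m/s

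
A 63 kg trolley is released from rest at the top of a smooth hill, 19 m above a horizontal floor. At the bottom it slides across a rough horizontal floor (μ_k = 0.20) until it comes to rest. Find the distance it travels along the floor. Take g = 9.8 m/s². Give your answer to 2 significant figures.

d = 95 m

Energy at the top = energy at the end + work done against friction:
At rest all PE has been dissipated by friction: mgh = μ_k m g d
d = h/μ_k = 19/0.20 = 95.00 m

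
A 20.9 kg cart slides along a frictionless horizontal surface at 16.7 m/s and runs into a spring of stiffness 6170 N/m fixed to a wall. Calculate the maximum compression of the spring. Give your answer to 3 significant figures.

x = 0.972 m

Conservation of energy between contact and max compression: ½mv² = ½kx²
x = v√(m/k) = 16.7 × √(20.9/6170) = 0.9720 m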